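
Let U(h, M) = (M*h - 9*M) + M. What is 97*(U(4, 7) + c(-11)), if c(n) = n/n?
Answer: -2619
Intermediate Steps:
c(n) = 1
U(h, M) = -8*M + M*h (U(h, M) = (-9*M + M*h) + M = -8*M + M*h)
97*(U(4, 7) + c(-11)) = 97*(7*(-8 + 4) + 1) = 97*(7*(-4) + 1) = 97*(-28 + 1) = 97*(-27) = -2619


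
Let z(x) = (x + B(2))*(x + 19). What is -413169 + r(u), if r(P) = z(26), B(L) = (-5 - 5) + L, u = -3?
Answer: -412359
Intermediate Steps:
B(L) = -10 + L
z(x) = (-8 + x)*(19 + x) (z(x) = (x + (-10 + 2))*(x + 19) = (x - 8)*(19 + x) = (-8 + x)*(19 + x))
r(P) = 810 (r(P) = -152 + 26**2 + 11*26 = -152 + 676 + 286 = 810)
-413169 + r(u) = -413169 + 810 = -412359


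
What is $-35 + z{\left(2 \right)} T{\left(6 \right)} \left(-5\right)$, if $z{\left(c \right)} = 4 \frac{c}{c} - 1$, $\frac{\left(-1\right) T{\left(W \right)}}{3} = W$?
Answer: $235$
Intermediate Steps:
$T{\left(W \right)} = - 3 W$
$z{\left(c \right)} = 3$ ($z{\left(c \right)} = 4 \cdot 1 - 1 = 4 - 1 = 3$)
$-35 + z{\left(2 \right)} T{\left(6 \right)} \left(-5\right) = -35 + 3 \left(-3\right) 6 \left(-5\right) = -35 + 3 \left(\left(-18\right) \left(-5\right)\right) = -35 + 3 \cdot 90 = -35 + 270 = 235$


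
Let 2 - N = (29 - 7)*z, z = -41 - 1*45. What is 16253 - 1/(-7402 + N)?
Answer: 89521525/5508 ≈ 16253.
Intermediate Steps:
z = -86 (z = -41 - 45 = -86)
N = 1894 (N = 2 - (29 - 7)*(-86) = 2 - 22*(-86) = 2 - 1*(-1892) = 2 + 1892 = 1894)
16253 - 1/(-7402 + N) = 16253 - 1/(-7402 + 1894) = 16253 - 1/(-5508) = 16253 - 1*(-1/5508) = 16253 + 1/5508 = 89521525/5508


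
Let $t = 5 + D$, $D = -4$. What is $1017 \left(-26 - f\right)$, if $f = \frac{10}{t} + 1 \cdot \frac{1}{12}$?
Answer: $- \frac{146787}{4} \approx -36697.0$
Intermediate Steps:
$t = 1$ ($t = 5 - 4 = 1$)
$f = \frac{121}{12}$ ($f = \frac{10}{1} + 1 \cdot \frac{1}{12} = 10 \cdot 1 + 1 \cdot \frac{1}{12} = 10 + \frac{1}{12} = \frac{121}{12} \approx 10.083$)
$1017 \left(-26 - f\right) = 1017 \left(-26 - \frac{121}{12}\right) = 1017 \left(- \frac{433}{12}\right) = - \frac{146787}{4}$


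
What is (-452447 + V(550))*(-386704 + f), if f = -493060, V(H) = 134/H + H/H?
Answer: 109462509310412/275 ≈ 3.9805e+11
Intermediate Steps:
V(H) = 1 + 134/H (V(H) = 134/H + 1 = 1 + 134/H)
(-452447 + V(550))*(-386704 + f) = (-452447 + (134 + 550)/550)*(-386704 - 493060) = (-452447 + (1/550)*684)*(-879764) = (-452447 + 342/275)*(-879764) = -124422583/275*(-879764) = 109462509310412/275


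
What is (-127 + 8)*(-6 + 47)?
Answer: -4879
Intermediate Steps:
(-127 + 8)*(-6 + 47) = -119*41 = -4879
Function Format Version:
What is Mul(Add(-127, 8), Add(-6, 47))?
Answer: -4879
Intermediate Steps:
Mul(Add(-127, 8), Add(-6, 47)) = Mul(-119, 41) = -4879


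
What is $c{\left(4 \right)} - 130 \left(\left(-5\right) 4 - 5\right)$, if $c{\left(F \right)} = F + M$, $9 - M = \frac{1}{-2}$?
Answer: $\frac{6527}{2} \approx 3263.5$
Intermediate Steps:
$M = \frac{19}{2}$ ($M = 9 - \frac{1}{-2} = 9 - - \frac{1}{2} = 9 + \frac{1}{2} = \frac{19}{2} \approx 9.5$)
$c{\left(F \right)} = \frac{19}{2} + F$ ($c{\left(F \right)} = F + \frac{19}{2} = \frac{19}{2} + F$)
$c{\left(4 \right)} - 130 \left(\left(-5\right) 4 - 5\right) = \left(\frac{19}{2} + 4\right) - 130 \left(\left(-5\right) 4 - 5\right) = \frac{27}{2} - 130 \left(-20 - 5\right) = \frac{27}{2} - -3250 = \frac{27}{2} + 3250 = \frac{6527}{2}$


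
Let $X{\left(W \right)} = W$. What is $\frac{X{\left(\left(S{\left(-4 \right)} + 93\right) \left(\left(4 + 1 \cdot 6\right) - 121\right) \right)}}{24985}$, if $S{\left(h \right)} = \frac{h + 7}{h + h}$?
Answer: $- \frac{4329}{10520} \approx -0.4115$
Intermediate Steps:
$S{\left(h \right)} = \frac{7 + h}{2 h}$
$\frac{X{\left(\left(S{\left(-4 \right)} + 93\right) \left(\left(4 + 1 \cdot 6\right) - 121\right) \right)}}{24985} = \frac{\left(\frac{7 - 4}{2 \left(-4\right)} + 93\right) \left(\left(4 + 1 \cdot 6\right) - 121\right)}{24985} = \left(\frac{1}{2} \left(- \frac{1}{4}\right) 3 + 93\right) \left(\left(4 + 6\right) - 121\right) \frac{1}{24985} = \left(- \frac{3}{8} + 93\right) \left(10 - 121\right) \frac{1}{24985} = \frac{741}{8} \left(-111\right) \frac{1}{24985} = \left(- \frac{82251}{8}\right) \frac{1}{24985} = - \frac{4329}{10520}$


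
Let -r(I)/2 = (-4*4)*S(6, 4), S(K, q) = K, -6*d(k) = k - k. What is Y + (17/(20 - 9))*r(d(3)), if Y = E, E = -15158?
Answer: -163474/11 ≈ -14861.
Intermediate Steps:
d(k) = 0 (d(k) = -(k - k)/6 = -⅙*0 = 0)
r(I) = 192 (r(I) = -2*(-4*4)*6 = -(-32)*6 = -2*(-96) = 192)
Y = -15158
Y + (17/(20 - 9))*r(d(3)) = -15158 + (17/(20 - 9))*192 = -15158 + (17/11)*192 = -15158 + 3264/11 = -163474/11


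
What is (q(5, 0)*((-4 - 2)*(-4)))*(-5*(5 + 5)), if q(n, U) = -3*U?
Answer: 0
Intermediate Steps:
(q(5, 0)*((-4 - 2)*(-4)))*(-5*(5 + 5)) = ((-3*0)*((-4 - 2)*(-4)))*(-5*(5 + 5)) = (0*(-6*(-4)))*(-5*10) = (0*24)*(-50) = 0*(-50) = 0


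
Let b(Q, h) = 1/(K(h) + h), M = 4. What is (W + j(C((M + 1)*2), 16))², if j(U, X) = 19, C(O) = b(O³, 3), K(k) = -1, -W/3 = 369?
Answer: 1183744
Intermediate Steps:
W = -1107 (W = -3*369 = -1107)
b(Q, h) = 1/(-1 + h)
C(O) = ½ (C(O) = 1/(-1 + 3) = 1/2 = ½)
(W + j(C((M + 1)*2), 16))² = (-1107 + 19)² = (-1088)² = 1183744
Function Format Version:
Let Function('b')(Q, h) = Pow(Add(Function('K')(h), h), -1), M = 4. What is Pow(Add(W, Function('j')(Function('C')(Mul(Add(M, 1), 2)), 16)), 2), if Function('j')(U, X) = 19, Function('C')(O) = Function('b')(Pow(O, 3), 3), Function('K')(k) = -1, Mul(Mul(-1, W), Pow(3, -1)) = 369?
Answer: 1183744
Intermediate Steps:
W = -1107 (W = Mul(-3, 369) = -1107)
Function('b')(Q, h) = Pow(Add(-1, h), -1)
Function('C')(O) = Rational(1, 2) (Function('C')(O) = Pow(Add(-1, 3), -1) = Pow(2, -1) = Rational(1, 2))
Pow(Add(W, Function('j')(Function('C')(Mul(Add(M, 1), 2)), 16)), 2) = Pow(Add(-1107, 19), 2) = Pow(-1088, 2) = 1183744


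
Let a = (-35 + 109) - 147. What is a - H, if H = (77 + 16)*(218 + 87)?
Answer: -28438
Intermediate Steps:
a = -73 (a = 74 - 147 = -73)
H = 28365 (H = 93*305 = 28365)
a - H = -73 - 1*28365 = -73 - 28365 = -28438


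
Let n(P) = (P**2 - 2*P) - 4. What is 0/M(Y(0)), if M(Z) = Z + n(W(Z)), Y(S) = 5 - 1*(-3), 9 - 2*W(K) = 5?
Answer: 0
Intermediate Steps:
W(K) = 2 (W(K) = 9/2 - 1/2*5 = 9/2 - 5/2 = 2)
Y(S) = 8 (Y(S) = 5 + 3 = 8)
n(P) = -4 + P**2 - 2*P
M(Z) = -4 + Z (M(Z) = Z + (-4 + 2**2 - 2*2) = Z + (-4 + 4 - 4) = Z - 4 = -4 + Z)
0/M(Y(0)) = 0/(-4 + 8) = 0/4 = 0*(1/4) = 0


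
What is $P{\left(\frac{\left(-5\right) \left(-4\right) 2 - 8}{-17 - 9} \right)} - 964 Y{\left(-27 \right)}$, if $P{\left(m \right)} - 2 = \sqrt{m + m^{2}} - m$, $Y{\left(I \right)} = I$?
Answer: $\frac{338406}{13} + \frac{4 \sqrt{3}}{13} \approx 26032.0$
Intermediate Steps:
$P{\left(m \right)} = 2 + \sqrt{m + m^{2}} - m$ ($P{\left(m \right)} = 2 - \left(m - \sqrt{m + m^{2}}\right) = 2 + \sqrt{m + m^{2}} - m$)
$P{\left(\frac{\left(-5\right) \left(-4\right) 2 - 8}{-17 - 9} \right)} - 964 Y{\left(-27 \right)} = \left(2 + \sqrt{\frac{\left(-5\right) \left(-4\right) 2 - 8}{-17 - 9} \left(1 + \frac{\left(-5\right) \left(-4\right) 2 - 8}{-17 - 9}\right)} - \frac{\left(-5\right) \left(-4\right) 2 - 8}{-17 - 9}\right) - -26028 = \left(2 + \sqrt{\frac{20 \cdot 2 - 8}{-26} \left(1 + \frac{20 \cdot 2 - 8}{-26}\right)} - \frac{20 \cdot 2 - 8}{-26}\right) + 26028 = \left(2 + \sqrt{\left(40 - 8\right) \left(- \frac{1}{26}\right) \left(1 + \left(40 - 8\right) \left(- \frac{1}{26}\right)\right)} - \left(40 - 8\right) \left(- \frac{1}{26}\right)\right) + 26028 = \left(2 + \sqrt{32 \left(- \frac{1}{26}\right) \left(1 + 32 \left(- \frac{1}{26}\right)\right)} - 32 \left(- \frac{1}{26}\right)\right) + 26028 = \left(2 + \sqrt{- \frac{16 \left(1 - \frac{16}{13}\right)}{13}} - - \frac{16}{13}\right) + 26028 = \left(2 + \sqrt{\left(- \frac{16}{13}\right) \left(- \frac{3}{13}\right)} + \frac{16}{13}\right) + 26028 = \left(2 + \sqrt{\frac{48}{169}} + \frac{16}{13}\right) + 26028 = \left(2 + \frac{4 \sqrt{3}}{13} + \frac{16}{13}\right) + 26028 = \left(\frac{42}{13} + \frac{4 \sqrt{3}}{13}\right) + 26028 = \frac{338406}{13} + \frac{4 \sqrt{3}}{13}$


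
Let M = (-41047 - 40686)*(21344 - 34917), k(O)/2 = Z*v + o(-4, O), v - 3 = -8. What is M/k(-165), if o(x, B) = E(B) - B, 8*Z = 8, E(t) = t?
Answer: -1109362009/10 ≈ -1.1094e+8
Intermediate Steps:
v = -5 (v = 3 - 8 = -5)
Z = 1 (Z = (1/8)*8 = 1)
o(x, B) = 0 (o(x, B) = B - B = 0)
k(O) = -10 (k(O) = 2*(1*(-5) + 0) = 2*(-5 + 0) = 2*(-5) = -10)
M = 1109362009 (M = -81733*(-13573) = 1109362009)
M/k(-165) = 1109362009/(-10) = 1109362009*(-1/10) = -1109362009/10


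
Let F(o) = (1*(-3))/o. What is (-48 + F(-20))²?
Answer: 915849/400 ≈ 2289.6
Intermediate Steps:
F(o) = -3/o
(-48 + F(-20))² = (-48 - 3/(-20))² = (-48 - 3*(-1/20))² = (-48 + 3/20)² = (-957/20)² = 915849/400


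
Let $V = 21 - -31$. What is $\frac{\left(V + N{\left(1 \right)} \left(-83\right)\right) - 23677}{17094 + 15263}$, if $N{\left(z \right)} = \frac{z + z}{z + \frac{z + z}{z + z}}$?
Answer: $- \frac{23708}{32357} \approx -0.7327$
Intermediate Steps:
$V = 52$ ($V = 21 + 31 = 52$)
$N{\left(z \right)} = \frac{2 z}{1 + z}$ ($N{\left(z \right)} = \frac{2 z}{z + \frac{2 z}{2 z}} = \frac{2 z}{z + 2 z \frac{1}{2 z}} = \frac{2 z}{z + 1} = \frac{2 z}{1 + z}$)
$\frac{\left(V + N{\left(1 \right)} \left(-83\right)\right) - 23677}{17094 + 15263} = \frac{\left(52 + 2 \cdot 1 \frac{1}{1 + 1} \left(-83\right)\right) - 23677}{17094 + 15263} = \frac{\left(52 + 2 \cdot 1 \cdot \frac{1}{2} \left(-83\right)\right) - 23677}{32357} = \left(\left(52 + 2 \cdot 1 \cdot \frac{1}{2} \left(-83\right)\right) - 23677\right) \frac{1}{32357} = \left(\left(52 + 1 \left(-83\right)\right) - 23677\right) \frac{1}{32357} = \left(\left(52 - 83\right) - 23677\right) \frac{1}{32357} = \left(-31 - 23677\right) \frac{1}{32357} = \left(-23708\right) \frac{1}{32357} = - \frac{23708}{32357}$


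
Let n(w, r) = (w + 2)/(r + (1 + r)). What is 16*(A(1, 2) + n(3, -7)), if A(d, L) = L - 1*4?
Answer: -496/13 ≈ -38.154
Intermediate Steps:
n(w, r) = (2 + w)/(1 + 2*r)
A(d, L) = -4 + L (A(d, L) = L - 4 = -4 + L)
16*(A(1, 2) + n(3, -7)) = 16*((-4 + 2) + (2 + 3)/(1 + 2*(-7))) = 16*(-2 + 5/(1 - 14)) = 16*(-2 + 5/(-13)) = 16*(-2 - 1/13*5) = 16*(-2 - 5/13) = 16*(-31/13) = -496/13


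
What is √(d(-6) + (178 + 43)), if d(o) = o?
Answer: √215 ≈ 14.663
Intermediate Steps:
√(d(-6) + (178 + 43)) = √(-6 + (178 + 43)) = √(-6 + 221) = √215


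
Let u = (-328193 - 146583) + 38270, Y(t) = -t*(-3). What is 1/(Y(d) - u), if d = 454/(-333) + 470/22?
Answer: 1221/533047087 ≈ 2.2906e-6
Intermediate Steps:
d = 73261/3663 (d = 454*(-1/333) + 470*(1/22) = -454/333 + 235/11 = 73261/3663 ≈ 20.000)
Y(t) = 3*t
u = -436506 (u = -474776 + 38270 = -436506)
1/(Y(d) - u) = 1/(3*(73261/3663) - 1*(-436506)) = 1/(73261/1221 + 436506) = 1/(533047087/1221) = 1221/533047087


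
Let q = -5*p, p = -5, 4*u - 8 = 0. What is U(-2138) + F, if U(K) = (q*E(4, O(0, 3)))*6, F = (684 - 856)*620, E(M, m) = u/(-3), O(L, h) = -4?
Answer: -106740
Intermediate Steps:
u = 2 (u = 2 + (1/4)*0 = 2 + 0 = 2)
E(M, m) = -2/3 (E(M, m) = 2/(-3) = 2*(-1/3) = -2/3)
q = 25 (q = -5*(-5) = 25)
F = -106640 (F = -172*620 = -106640)
U(K) = -100 (U(K) = (25*(-2/3))*6 = -50/3*6 = -100)
U(-2138) + F = -100 - 106640 = -106740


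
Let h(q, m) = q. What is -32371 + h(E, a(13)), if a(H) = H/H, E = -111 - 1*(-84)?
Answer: -32398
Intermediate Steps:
E = -27 (E = -111 + 84 = -27)
a(H) = 1
-32371 + h(E, a(13)) = -32371 - 27 = -32398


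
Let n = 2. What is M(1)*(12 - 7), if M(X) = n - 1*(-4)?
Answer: 30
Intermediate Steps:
M(X) = 6 (M(X) = 2 - 1*(-4) = 2 + 4 = 6)
M(1)*(12 - 7) = 6*(12 - 7) = 6*5 = 30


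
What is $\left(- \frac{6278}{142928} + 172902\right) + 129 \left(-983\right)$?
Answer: $\frac{3294129941}{71464} \approx 46095.0$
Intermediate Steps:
$\left(- \frac{6278}{142928} + 172902\right) + 129 \left(-983\right) = \left(\left(-6278\right) \frac{1}{142928} + 172902\right) - 126807 = \left(- \frac{3139}{71464} + 172902\right) - 126807 = \frac{12356265389}{71464} - 126807 = \frac{3294129941}{71464}$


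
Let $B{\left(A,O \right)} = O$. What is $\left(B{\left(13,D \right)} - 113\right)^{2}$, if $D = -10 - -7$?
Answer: $13456$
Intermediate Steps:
$D = -3$ ($D = -10 + 7 = -3$)
$\left(B{\left(13,D \right)} - 113\right)^{2} = \left(-3 - 113\right)^{2} = \left(-116\right)^{2} = 13456$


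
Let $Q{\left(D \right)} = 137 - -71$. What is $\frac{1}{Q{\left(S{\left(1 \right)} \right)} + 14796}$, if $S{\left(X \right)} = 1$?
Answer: $\frac{1}{15004} \approx 6.6649 \cdot 10^{-5}$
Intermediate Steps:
$Q{\left(D \right)} = 208$ ($Q{\left(D \right)} = 137 + 71 = 208$)
$\frac{1}{Q{\left(S{\left(1 \right)} \right)} + 14796} = \frac{1}{208 + 14796} = \frac{1}{15004}$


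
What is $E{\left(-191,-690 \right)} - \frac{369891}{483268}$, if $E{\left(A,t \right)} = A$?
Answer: $- \frac{92674079}{483268} \approx -191.77$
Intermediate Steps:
$E{\left(-191,-690 \right)} - \frac{369891}{483268} = -191 - \frac{369891}{483268} = - \frac{92674079}{483268}$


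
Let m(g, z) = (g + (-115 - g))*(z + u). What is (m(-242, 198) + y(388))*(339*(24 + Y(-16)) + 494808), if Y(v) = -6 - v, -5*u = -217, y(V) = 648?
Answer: -13728233742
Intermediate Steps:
u = 217/5 (u = -⅕*(-217) = 217/5 ≈ 43.400)
m(g, z) = -4991 - 115*z (m(g, z) = (g + (-115 - g))*(z + 217/5) = -115*(217/5 + z) = -4991 - 115*z)
(m(-242, 198) + y(388))*(339*(24 + Y(-16)) + 494808) = ((-4991 - 115*198) + 648)*(339*(24 + (-6 - 1*(-16))) + 494808) = ((-4991 - 22770) + 648)*(339*(24 + (-6 + 16)) + 494808) = (-27761 + 648)*(339*(24 + 10) + 494808) = -27113*(339*34 + 494808) = -27113*(11526 + 494808) = -27113*506334 = -13728233742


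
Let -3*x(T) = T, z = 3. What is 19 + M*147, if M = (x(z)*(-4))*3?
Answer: 1783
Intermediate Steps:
x(T) = -T/3
M = 12 (M = (-⅓*3*(-4))*3 = -1*(-4)*3 = 4*3 = 12)
19 + M*147 = 19 + 12*147 = 19 + 1764 = 1783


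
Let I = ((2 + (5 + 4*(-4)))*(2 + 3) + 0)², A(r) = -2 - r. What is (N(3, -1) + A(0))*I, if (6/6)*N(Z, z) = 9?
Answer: 14175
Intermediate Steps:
N(Z, z) = 9
I = 2025 (I = ((2 + (5 - 16))*5 + 0)² = ((2 - 11)*5 + 0)² = (-9*5 + 0)² = (-45 + 0)² = (-45)² = 2025)
(N(3, -1) + A(0))*I = (9 + (-2 - 1*0))*2025 = (9 + (-2 + 0))*2025 = (9 - 2)*2025 = 7*2025 = 14175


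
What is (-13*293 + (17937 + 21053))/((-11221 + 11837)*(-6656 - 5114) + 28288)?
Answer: -3909/802448 ≈ -0.0048713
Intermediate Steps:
(-13*293 + (17937 + 21053))/((-11221 + 11837)*(-6656 - 5114) + 28288) = (-3809 + 38990)/(616*(-11770) + 28288) = 35181/(-7250320 + 28288) = 35181/(-7222032) = 35181*(-1/7222032) = -3909/802448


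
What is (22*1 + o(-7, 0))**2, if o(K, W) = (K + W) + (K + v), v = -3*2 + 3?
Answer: 25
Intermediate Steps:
v = -3 (v = -6 + 3 = -3)
o(K, W) = -3 + W + 2*K (o(K, W) = (K + W) + (K - 3) = (K + W) + (-3 + K) = -3 + W + 2*K)
(22*1 + o(-7, 0))**2 = (22*1 + (-3 + 0 + 2*(-7)))**2 = (22 + (-3 + 0 - 14))**2 = (22 - 17)**2 = 5**2 = 25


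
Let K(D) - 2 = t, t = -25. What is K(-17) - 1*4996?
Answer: -5019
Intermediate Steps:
K(D) = -23 (K(D) = 2 - 25 = -23)
K(-17) - 1*4996 = -23 - 1*4996 = -23 - 4996 = -5019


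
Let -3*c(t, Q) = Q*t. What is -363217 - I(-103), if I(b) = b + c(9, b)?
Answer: -363423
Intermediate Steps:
c(t, Q) = -Q*t/3
I(b) = -2*b (I(b) = b - ⅓*b*9 = b - 3*b = -2*b)
-363217 - I(-103) = -363217 - (-2)*(-103) = -363217 - 1*206 = -363217 - 206 = -363423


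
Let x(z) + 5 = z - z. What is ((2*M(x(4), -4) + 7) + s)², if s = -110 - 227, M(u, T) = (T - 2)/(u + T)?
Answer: 972196/9 ≈ 1.0802e+5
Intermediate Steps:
x(z) = -5 (x(z) = -5 + (z - z) = -5 + 0 = -5)
M(u, T) = (-2 + T)/(T + u)
s = -337
((2*M(x(4), -4) + 7) + s)² = ((2*((-2 - 4)/(-4 - 5)) + 7) - 337)² = ((2*(-6/(-9)) + 7) - 337)² = ((2*(-⅑*(-6)) + 7) - 337)² = ((2*(⅔) + 7) - 337)² = ((4/3 + 7) - 337)² = (25/3 - 337)² = (-986/3)² = 972196/9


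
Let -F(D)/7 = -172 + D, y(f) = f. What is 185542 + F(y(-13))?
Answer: 186837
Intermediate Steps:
F(D) = 1204 - 7*D (F(D) = -7*(-172 + D) = 1204 - 7*D)
185542 + F(y(-13)) = 185542 + (1204 - 7*(-13)) = 185542 + (1204 + 91) = 185542 + 1295 = 186837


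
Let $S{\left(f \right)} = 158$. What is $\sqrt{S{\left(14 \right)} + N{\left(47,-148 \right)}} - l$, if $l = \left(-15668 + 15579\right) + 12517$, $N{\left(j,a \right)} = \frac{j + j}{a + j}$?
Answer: $-12428 + \frac{2 \sqrt{400566}}{101} \approx -12415.0$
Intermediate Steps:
$N{\left(j,a \right)} = \frac{2 j}{a + j}$
$l = 12428$ ($l = -89 + 12517 = 12428$)
$\sqrt{S{\left(14 \right)} + N{\left(47,-148 \right)}} - l = \sqrt{158 + 2 \cdot 47 \frac{1}{-148 + 47}} - 12428 = \sqrt{158 + 2 \cdot 47 \frac{1}{-101}} - 12428 = \sqrt{158 + 2 \cdot 47 \left(- \frac{1}{101}\right)} - 12428 = \sqrt{158 - \frac{94}{101}} - 12428 = \sqrt{\frac{15864}{101}} - 12428 = \frac{2 \sqrt{400566}}{101} - 12428 = -12428 + \frac{2 \sqrt{400566}}{101}$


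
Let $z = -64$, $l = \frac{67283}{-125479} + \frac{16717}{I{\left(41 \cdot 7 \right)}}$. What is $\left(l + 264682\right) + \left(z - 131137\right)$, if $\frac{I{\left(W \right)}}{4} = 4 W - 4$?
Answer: $\frac{76645499283259}{574191904} \approx 1.3348 \cdot 10^{5}$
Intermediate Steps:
$I{\left(W \right)} = -16 + 16 W$ ($I{\left(W \right)} = 4 \left(4 W - 4\right) = 4 \left(-4 + 4 W\right) = -16 + 16 W$)
$l = \frac{1789745435}{574191904}$ ($l = \frac{67283}{-125479} + \frac{16717}{-16 + 16 \cdot 41 \cdot 7} = 67283 \left(- \frac{1}{125479}\right) + \frac{16717}{-16 + 16 \cdot 287} = - \frac{67283}{125479} + \frac{16717}{-16 + 4592} = - \frac{67283}{125479} + \frac{16717}{4576} = \frac{1789745435}{574191904} \approx 3.117$)
$\left(l + 264682\right) + \left(z - 131137\right) = \left(\frac{1789745435}{574191904} + 264682\right) - 131201 = \frac{151980051279963}{574191904} - 131201 = \frac{76645499283259}{574191904}$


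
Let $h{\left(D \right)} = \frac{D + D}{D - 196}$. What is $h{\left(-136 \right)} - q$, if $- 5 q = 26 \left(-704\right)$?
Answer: $- \frac{1518892}{415} \approx -3660.0$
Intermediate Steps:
$q = \frac{18304}{5}$ ($q = - \frac{26 \left(-704\right)}{5} = \left(- \frac{1}{5}\right) \left(-18304\right) = \frac{18304}{5} \approx 3660.8$)
$h{\left(D \right)} = \frac{2 D}{-196 + D}$
$h{\left(-136 \right)} - q = 2 \left(-136\right) \frac{1}{-196 - 136} - \frac{18304}{5} = 2 \left(-136\right) \frac{1}{-332} - \frac{18304}{5} = 2 \left(-136\right) \left(- \frac{1}{332}\right) - \frac{18304}{5} = \frac{68}{83} - \frac{18304}{5} = - \frac{1518892}{415}$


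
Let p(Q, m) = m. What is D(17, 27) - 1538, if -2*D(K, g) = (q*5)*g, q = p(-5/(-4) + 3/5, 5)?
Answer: -3751/2 ≈ -1875.5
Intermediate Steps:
q = 5
D(K, g) = -25*g/2 (D(K, g) = -5*5*g/2 = -25*g/2)
D(17, 27) - 1538 = -25/2*27 - 1538 = -675/2 - 1538 = -3751/2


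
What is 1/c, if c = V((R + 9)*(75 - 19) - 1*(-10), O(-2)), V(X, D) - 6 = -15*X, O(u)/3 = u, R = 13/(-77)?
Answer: -11/83184 ≈ -0.00013224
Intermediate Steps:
R = -13/77 (R = 13*(-1/77) = -13/77 ≈ -0.16883)
O(u) = 3*u
V(X, D) = 6 - 15*X
c = -83184/11 (c = 6 - 15*((-13/77 + 9)*(75 - 19) - 1*(-10)) = 6 - 15*((680/77)*56 + 10) = 6 - 15*(5440/11 + 10) = 6 - 15*5550/11 = 6 - 83250/11 = -83184/11 ≈ -7562.2)
1/c = 1/(-83184/11) = -11/83184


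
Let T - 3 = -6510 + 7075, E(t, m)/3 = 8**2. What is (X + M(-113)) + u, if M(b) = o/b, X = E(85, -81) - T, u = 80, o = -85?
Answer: -33363/113 ≈ -295.25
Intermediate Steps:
E(t, m) = 192 (E(t, m) = 3*8**2 = 3*64 = 192)
T = 568 (T = 3 + (-6510 + 7075) = 3 + 565 = 568)
X = -376 (X = 192 - 1*568 = 192 - 568 = -376)
M(b) = -85/b
(X + M(-113)) + u = (-376 - 85/(-113)) + 80 = (-376 - 85*(-1/113)) + 80 = (-376 + 85/113) + 80 = -42403/113 + 80 = -33363/113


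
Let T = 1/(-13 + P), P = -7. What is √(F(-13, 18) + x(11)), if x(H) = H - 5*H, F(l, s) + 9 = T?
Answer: I*√5305/10 ≈ 7.2835*I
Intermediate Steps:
T = -1/20 (T = 1/(-13 - 7) = 1/(-20) = -1/20 ≈ -0.050000)
F(l, s) = -181/20 (F(l, s) = -9 - 1/20 = -181/20)
x(H) = -4*H
√(F(-13, 18) + x(11)) = √(-181/20 - 4*11) = √(-181/20 - 44) = √(-1061/20) = I*√5305/10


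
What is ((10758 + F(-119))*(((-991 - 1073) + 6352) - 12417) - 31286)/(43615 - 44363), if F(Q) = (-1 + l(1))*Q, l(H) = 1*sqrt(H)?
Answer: 21870767/187 ≈ 1.1696e+5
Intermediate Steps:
l(H) = sqrt(H)
F(Q) = 0 (F(Q) = (-1 + sqrt(1))*Q = (-1 + 1)*Q = 0*Q = 0)
((10758 + F(-119))*(((-991 - 1073) + 6352) - 12417) - 31286)/(43615 - 44363) = ((10758 + 0)*(((-991 - 1073) + 6352) - 12417) - 31286)/(43615 - 44363) = (10758*((-2064 + 6352) - 12417) - 31286)/(-748) = (10758*(4288 - 12417) - 31286)*(-1/748) = (10758*(-8129) - 31286)*(-1/748) = (-87451782 - 31286)*(-1/748) = -87483068*(-1/748) = 21870767/187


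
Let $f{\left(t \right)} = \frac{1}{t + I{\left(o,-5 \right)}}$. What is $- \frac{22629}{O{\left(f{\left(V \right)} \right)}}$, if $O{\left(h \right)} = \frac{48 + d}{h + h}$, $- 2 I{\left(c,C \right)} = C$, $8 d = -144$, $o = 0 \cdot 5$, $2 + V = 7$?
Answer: $- \frac{15086}{75} \approx -201.15$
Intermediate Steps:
$V = 5$ ($V = -2 + 7 = 5$)
$o = 0$
$d = -18$ ($d = \frac{1}{8} \left(-144\right) = -18$)
$I{\left(c,C \right)} = - \frac{C}{2}$
$f{\left(t \right)} = \frac{1}{\frac{5}{2} + t}$ ($f{\left(t \right)} = \frac{1}{t - - \frac{5}{2}} = \frac{1}{t + \frac{5}{2}} = \frac{1}{\frac{5}{2} + t}$)
$O{\left(h \right)} = \frac{15}{h}$ ($O{\left(h \right)} = \frac{48 - 18}{h + h} = \frac{30}{2 h} = 30 \frac{1}{2 h} = \frac{15}{h}$)
$- \frac{22629}{O{\left(f{\left(V \right)} \right)}} = - \frac{22629}{15 \frac{1}{2 \frac{1}{5 + 2 \cdot 5}}} = - \frac{22629}{15 \frac{1}{2 \frac{1}{5 + 10}}} = - \frac{22629}{15 \frac{1}{2 \cdot \frac{1}{15}}} = - \frac{22629}{15 \frac{1}{\frac{2}{15}}} = - \frac{22629}{15 \cdot \frac{15}{2}} = - \frac{22629}{\frac{225}{2}} = \left(-22629\right) \frac{2}{225} = - \frac{15086}{75}$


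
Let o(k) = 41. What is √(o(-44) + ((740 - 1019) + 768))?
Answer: √530 ≈ 23.022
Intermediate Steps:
√(o(-44) + ((740 - 1019) + 768)) = √(41 + ((740 - 1019) + 768)) = √(41 + (-279 + 768)) = √(41 + 489) = √530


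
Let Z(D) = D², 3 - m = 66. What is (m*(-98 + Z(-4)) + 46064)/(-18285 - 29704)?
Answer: -51230/47989 ≈ -1.0675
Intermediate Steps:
m = -63 (m = 3 - 1*66 = 3 - 66 = -63)
(m*(-98 + Z(-4)) + 46064)/(-18285 - 29704) = (-63*(-98 + (-4)²) + 46064)/(-18285 - 29704) = (-63*(-98 + 16) + 46064)/(-47989) = (-63*(-82) + 46064)*(-1/47989) = (5166 + 46064)*(-1/47989) = 51230*(-1/47989) = -51230/47989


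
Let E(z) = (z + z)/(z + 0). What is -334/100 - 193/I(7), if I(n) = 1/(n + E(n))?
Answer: -87017/50 ≈ -1740.3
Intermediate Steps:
E(z) = 2 (E(z) = (2*z)/z = 2)
I(n) = 1/(2 + n) (I(n) = 1/(n + 2) = 1/(2 + n))
-334/100 - 193/I(7) = -334/100 - 193/(1/(2 + 7)) = -334*1/100 - 193/(1/9) = -167/50 - 193/1/9 = -167/50 - 193*9 = -167/50 - 1737 = -87017/50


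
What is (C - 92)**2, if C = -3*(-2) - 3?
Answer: 7921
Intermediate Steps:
C = 3 (C = 6 - 3 = 3)
(C - 92)**2 = (3 - 92)**2 = (-89)**2 = 7921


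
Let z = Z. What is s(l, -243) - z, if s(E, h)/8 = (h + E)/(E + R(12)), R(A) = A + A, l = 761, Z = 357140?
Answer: -280350756/785 ≈ -3.5713e+5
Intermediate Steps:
R(A) = 2*A
z = 357140
s(E, h) = 8*(E + h)/(24 + E) (s(E, h) = 8*((h + E)/(E + 2*12)) = 8*((E + h)/(E + 24)) = 8*((E + h)/(24 + E)) = 8*(E + h)/(24 + E))
s(l, -243) - z = 8*(761 - 243)/(24 + 761) - 1*357140 = 8*518/785 - 357140 = 8*(1/785)*518 - 357140 = 4144/785 - 357140 = -280350756/785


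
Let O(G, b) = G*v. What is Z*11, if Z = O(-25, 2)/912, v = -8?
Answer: 275/114 ≈ 2.4123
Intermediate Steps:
O(G, b) = -8*G (O(G, b) = G*(-8) = -8*G)
Z = 25/114 (Z = -8*(-25)/912 = 200*(1/912) = 25/114 ≈ 0.21930)
Z*11 = (25/114)*11 = 275/114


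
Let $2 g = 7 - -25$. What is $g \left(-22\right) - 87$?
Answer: $-439$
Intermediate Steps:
$g = 16$ ($g = \frac{7 - -25}{2} = \frac{7 + 25}{2} = \frac{1}{2} \cdot 32 = 16$)
$g \left(-22\right) - 87 = 16 \left(-22\right) - 87 = -352 - 87 = -439$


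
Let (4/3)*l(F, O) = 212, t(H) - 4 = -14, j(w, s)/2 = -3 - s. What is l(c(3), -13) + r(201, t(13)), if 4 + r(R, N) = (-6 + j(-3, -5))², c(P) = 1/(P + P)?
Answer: 159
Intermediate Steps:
j(w, s) = -6 - 2*s (j(w, s) = 2*(-3 - s) = -6 - 2*s)
t(H) = -10 (t(H) = 4 - 14 = -10)
c(P) = 1/(2*P)
l(F, O) = 159 (l(F, O) = (¾)*212 = 159)
r(R, N) = 0 (r(R, N) = -4 + (-6 + (-6 - 2*(-5)))² = -4 + (-6 + (-6 + 10))² = -4 + (-6 + 4)² = -4 + (-2)² = -4 + 4 = 0)
l(c(3), -13) + r(201, t(13)) = 159 + 0 = 159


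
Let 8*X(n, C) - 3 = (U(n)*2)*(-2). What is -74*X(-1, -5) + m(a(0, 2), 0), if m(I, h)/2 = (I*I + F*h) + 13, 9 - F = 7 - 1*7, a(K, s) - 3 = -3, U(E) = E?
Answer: -155/4 ≈ -38.750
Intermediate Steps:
a(K, s) = 0 (a(K, s) = 3 - 3 = 0)
F = 9 (F = 9 - (7 - 1*7) = 9 - (7 - 7) = 9 - 1*0 = 9 + 0 = 9)
X(n, C) = 3/8 - n/2 (X(n, C) = 3/8 + ((n*2)*(-2))/8 = 3/8 + ((2*n)*(-2))/8 = 3/8 + (-4*n)/8 = 3/8 - n/2)
m(I, h) = 26 + 2*I**2 + 18*h (m(I, h) = 2*((I*I + 9*h) + 13) = 2*((I**2 + 9*h) + 13) = 2*(13 + I**2 + 9*h) = 26 + 2*I**2 + 18*h)
-74*X(-1, -5) + m(a(0, 2), 0) = -74*(3/8 - 1/2*(-1)) + (26 + 2*0**2 + 18*0) = -74*(3/8 + 1/2) + (26 + 2*0 + 0) = -74*7/8 + (26 + 0 + 0) = -259/4 + 26 = -155/4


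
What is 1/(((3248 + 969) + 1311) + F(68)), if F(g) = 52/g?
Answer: 17/93989 ≈ 0.00018087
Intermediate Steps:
1/(((3248 + 969) + 1311) + F(68)) = 1/(((3248 + 969) + 1311) + 52/68) = 1/((4217 + 1311) + 52*(1/68)) = 1/(5528 + 13/17) = 1/(93989/17) = 17/93989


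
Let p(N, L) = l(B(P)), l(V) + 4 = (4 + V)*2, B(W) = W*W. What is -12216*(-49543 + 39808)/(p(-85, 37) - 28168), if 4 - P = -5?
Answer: -19820460/4667 ≈ -4246.9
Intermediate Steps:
P = 9 (P = 4 - 1*(-5) = 4 + 5 = 9)
B(W) = W**2
l(V) = 4 + 2*V (l(V) = -4 + (4 + V)*2 = -4 + (8 + 2*V) = 4 + 2*V)
p(N, L) = 166 (p(N, L) = 4 + 2*9**2 = 4 + 2*81 = 4 + 162 = 166)
-12216*(-49543 + 39808)/(p(-85, 37) - 28168) = -12216*(-49543 + 39808)/(166 - 28168) = -12216/((-28002/(-9735))) = -12216/((-28002*(-1/9735))) = -12216/9334/3245 = -12216*3245/9334 = -19820460/4667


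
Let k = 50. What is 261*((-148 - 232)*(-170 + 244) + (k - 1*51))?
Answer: -7339581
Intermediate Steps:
261*((-148 - 232)*(-170 + 244) + (k - 1*51)) = 261*((-148 - 232)*(-170 + 244) + (50 - 1*51)) = 261*(-380*74 + (50 - 51)) = 261*(-28120 - 1) = 261*(-28121) = -7339581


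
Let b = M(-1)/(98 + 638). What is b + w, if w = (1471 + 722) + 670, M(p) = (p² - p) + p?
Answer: 2107169/736 ≈ 2863.0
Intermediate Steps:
M(p) = p²
w = 2863 (w = 2193 + 670 = 2863)
b = 1/736 (b = (-1)²/(98 + 638) = 1/736 ≈ 0.0013587)
b + w = 1/736 + 2863 = 2107169/736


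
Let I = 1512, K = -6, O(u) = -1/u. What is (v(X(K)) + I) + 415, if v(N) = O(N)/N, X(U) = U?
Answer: 69371/36 ≈ 1927.0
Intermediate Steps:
v(N) = -1/N² (v(N) = (-1/N)/N = -1/N²)
(v(X(K)) + I) + 415 = (-1/(-6)² + 1512) + 415 = (-1*1/36 + 1512) + 415 = (-1/36 + 1512) + 415 = 54431/36 + 415 = 69371/36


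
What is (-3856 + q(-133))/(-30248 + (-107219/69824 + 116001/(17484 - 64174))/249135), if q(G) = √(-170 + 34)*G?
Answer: 1565922889033036800/12283722918241468867 + 108022688921884800*I*√34/12283722918241468867 ≈ 0.12748 + 0.051277*I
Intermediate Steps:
q(G) = 2*I*G*√34 (q(G) = √(-136)*G = (2*I*√34)*G = 2*I*G*√34)
(-3856 + q(-133))/(-30248 + (-107219/69824 + 116001/(17484 - 64174))/249135) = (-3856 + 2*I*(-133)*√34)/(-30248 + (-107219/69824 + 116001/(17484 - 64174))/249135) = (-3856 - 266*I*√34)/(-30248 + (-107219*1/69824 + 116001/(-46690))*(1/249135)) = (-3856 - 266*I*√34)/(-30248 + (-107219/69824 + 116001*(-1/46690))*(1/249135)) = (-3856 - 266*I*√34)/(-30248 + (-107219/69824 - 116001/46690)*(1/249135)) = (-3856 - 266*I*√34)/(-30248 - 6552854467/1630041280*1/249135) = (-3856 - 266*I*√34)/(-30248 - 6552854467/406100334292800) = (-3856 - 266*I*√34)/(-12283722918241468867/406100334292800) = (-3856 - 266*I*√34)*(-406100334292800/12283722918241468867) = 1565922889033036800/12283722918241468867 + 108022688921884800*I*√34/12283722918241468867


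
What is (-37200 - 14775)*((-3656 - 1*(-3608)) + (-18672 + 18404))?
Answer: 16424100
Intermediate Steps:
(-37200 - 14775)*((-3656 - 1*(-3608)) + (-18672 + 18404)) = -51975*((-3656 + 3608) - 268) = -51975*(-48 - 268) = -51975*(-316) = 16424100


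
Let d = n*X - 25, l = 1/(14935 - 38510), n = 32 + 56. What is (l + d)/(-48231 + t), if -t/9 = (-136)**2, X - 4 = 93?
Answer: -200646824/5061434625 ≈ -0.039642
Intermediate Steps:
X = 97 (X = 4 + 93 = 97)
n = 88
l = -1/23575 (l = 1/(-23575) = -1/23575 ≈ -4.2418e-5)
d = 8511 (d = 88*97 - 25 = 8536 - 25 = 8511)
t = -166464 (t = -9*(-136)**2 = -9*18496 = -166464)
(l + d)/(-48231 + t) = (-1/23575 + 8511)/(-48231 - 166464) = (200646824/23575)/(-214695) = (200646824/23575)*(-1/214695) = -200646824/5061434625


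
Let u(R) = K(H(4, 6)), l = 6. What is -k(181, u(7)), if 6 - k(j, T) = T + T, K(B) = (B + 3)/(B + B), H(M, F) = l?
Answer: -9/2 ≈ -4.5000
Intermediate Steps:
H(M, F) = 6
K(B) = (3 + B)/(2*B) (K(B) = (3 + B)/((2*B)) = (3 + B)*(1/(2*B)) = (3 + B)/(2*B))
u(R) = 3/4 (u(R) = (1/2)*(3 + 6)/6 = (1/2)*(1/6)*9 = 3/4)
k(j, T) = 6 - 2*T (k(j, T) = 6 - (T + T) = 6 - 2*T)
-k(181, u(7)) = -(6 - 2*3/4) = -(6 - 3/2) = -1*9/2 = -9/2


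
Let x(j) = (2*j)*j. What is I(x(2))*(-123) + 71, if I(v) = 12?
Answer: -1405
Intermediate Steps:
x(j) = 2*j²
I(x(2))*(-123) + 71 = 12*(-123) + 71 = -1476 + 71 = -1405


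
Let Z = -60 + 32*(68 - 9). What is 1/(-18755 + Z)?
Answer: -1/16927 ≈ -5.9077e-5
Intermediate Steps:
Z = 1828 (Z = -60 + 32*59 = -60 + 1888 = 1828)
1/(-18755 + Z) = 1/(-18755 + 1828) = 1/(-16927) = -1/16927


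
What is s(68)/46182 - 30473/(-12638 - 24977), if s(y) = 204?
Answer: 235829591/289522655 ≈ 0.81455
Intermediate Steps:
s(68)/46182 - 30473/(-12638 - 24977) = 204/46182 - 30473/(-12638 - 24977) = 204*(1/46182) - 30473/(-37615) = 34/7697 - 30473*(-1/37615) = 34/7697 + 30473/37615 = 235829591/289522655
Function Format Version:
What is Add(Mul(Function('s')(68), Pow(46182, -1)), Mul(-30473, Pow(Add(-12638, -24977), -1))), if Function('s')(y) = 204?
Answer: Rational(235829591, 289522655) ≈ 0.81455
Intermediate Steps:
Add(Mul(Function('s')(68), Pow(46182, -1)), Mul(-30473, Pow(Add(-12638, -24977), -1))) = Add(Mul(204, Pow(46182, -1)), Mul(-30473, Pow(Add(-12638, -24977), -1))) = Add(Mul(204, Rational(1, 46182)), Mul(-30473, Pow(-37615, -1))) = Add(Rational(34, 7697), Mul(-30473, Rational(-1, 37615))) = Add(Rational(34, 7697), Rational(30473, 37615)) = Rational(235829591, 289522655)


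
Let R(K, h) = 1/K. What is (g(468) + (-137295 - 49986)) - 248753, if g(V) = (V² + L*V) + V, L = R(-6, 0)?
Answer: -216620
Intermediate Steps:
L = -⅙ (L = 1/(-6) = -⅙ ≈ -0.16667)
g(V) = V² + 5*V/6 (g(V) = (V² - V/6) + V = V² + 5*V/6)
(g(468) + (-137295 - 49986)) - 248753 = ((⅙)*468*(5 + 6*468) + (-137295 - 49986)) - 248753 = ((⅙)*468*(5 + 2808) - 187281) - 248753 = ((⅙)*468*2813 - 187281) - 248753 = (219414 - 187281) - 248753 = 32133 - 248753 = -216620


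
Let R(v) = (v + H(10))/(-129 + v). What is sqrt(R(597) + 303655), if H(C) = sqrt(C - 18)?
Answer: sqrt(1847444781 + 26*I*sqrt(2))/78 ≈ 551.05 + 5.4838e-6*I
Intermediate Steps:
H(C) = sqrt(-18 + C)
R(v) = (v + 2*I*sqrt(2))/(-129 + v) (R(v) = (v + sqrt(-18 + 10))/(-129 + v) = (v + sqrt(-8))/(-129 + v) = (v + 2*I*sqrt(2))/(-129 + v))
sqrt(R(597) + 303655) = sqrt((597 + 2*I*sqrt(2))/(-129 + 597) + 303655) = sqrt((597 + 2*I*sqrt(2))/468 + 303655) = sqrt((199/156 + I*sqrt(2)/234) + 303655) = sqrt(47370379/156 + I*sqrt(2)/234)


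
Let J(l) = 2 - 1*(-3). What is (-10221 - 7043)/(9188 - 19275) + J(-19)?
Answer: 67699/10087 ≈ 6.7115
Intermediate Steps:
J(l) = 5 (J(l) = 2 + 3 = 5)
(-10221 - 7043)/(9188 - 19275) + J(-19) = (-10221 - 7043)/(9188 - 19275) + 5 = -17264/(-10087) + 5 = -17264*(-1/10087) + 5 = 17264/10087 + 5 = 67699/10087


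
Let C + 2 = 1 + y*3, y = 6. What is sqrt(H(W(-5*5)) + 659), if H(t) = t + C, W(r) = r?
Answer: sqrt(651) ≈ 25.515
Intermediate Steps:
C = 17 (C = -2 + (1 + 6*3) = -2 + (1 + 18) = -2 + 19 = 17)
H(t) = 17 + t (H(t) = t + 17 = 17 + t)
sqrt(H(W(-5*5)) + 659) = sqrt((17 - 5*5) + 659) = sqrt((17 - 25) + 659) = sqrt(-8 + 659) = sqrt(651)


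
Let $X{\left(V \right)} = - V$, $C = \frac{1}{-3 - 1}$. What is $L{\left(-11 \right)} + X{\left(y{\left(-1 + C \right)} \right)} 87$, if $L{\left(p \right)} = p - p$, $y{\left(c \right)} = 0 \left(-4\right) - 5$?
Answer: $435$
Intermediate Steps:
$C = - \frac{1}{4}$ ($C = \frac{1}{-4} = - \frac{1}{4} \approx -0.25$)
$y{\left(c \right)} = -5$ ($y{\left(c \right)} = 0 - 5 = -5$)
$L{\left(p \right)} = 0$
$L{\left(-11 \right)} + X{\left(y{\left(-1 + C \right)} \right)} 87 = 0 + \left(-1\right) \left(-5\right) 87 = 0 + 5 \cdot 87 = 0 + 435 = 435$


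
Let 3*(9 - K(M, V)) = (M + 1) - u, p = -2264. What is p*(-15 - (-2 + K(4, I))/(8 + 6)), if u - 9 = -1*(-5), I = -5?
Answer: 249040/7 ≈ 35577.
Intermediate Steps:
u = 14 (u = 9 - 1*(-5) = 9 + 5 = 14)
K(M, V) = 40/3 - M/3 (K(M, V) = 9 - ((M + 1) - 1*14)/3 = 9 - ((1 + M) - 14)/3 = 9 - (-13 + M)/3 = 9 + (13/3 - M/3) = 40/3 - M/3)
p*(-15 - (-2 + K(4, I))/(8 + 6)) = -2264*(-15 - (-2 + (40/3 - 1/3*4))/(8 + 6)) = -2264*(-15 - (-2 + (40/3 - 4/3))/14) = -2264*(-15 - (-2 + 12)/14) = -2264*(-15 - 10/14) = -2264*(-15 - 1*5/7) = -2264*(-15 - 5/7) = -2264*(-110/7) = 249040/7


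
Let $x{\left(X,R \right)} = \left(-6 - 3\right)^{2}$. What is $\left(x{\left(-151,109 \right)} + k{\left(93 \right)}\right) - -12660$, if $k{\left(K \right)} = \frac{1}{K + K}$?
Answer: $\frac{2369827}{186} \approx 12741.0$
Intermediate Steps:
$x{\left(X,R \right)} = 81$ ($x{\left(X,R \right)} = \left(-9\right)^{2} = 81$)
$k{\left(K \right)} = \frac{1}{2 K}$
$\left(x{\left(-151,109 \right)} + k{\left(93 \right)}\right) - -12660 = \left(81 + \frac{1}{2 \cdot 93}\right) - -12660 = \left(81 + \frac{1}{2} \cdot \frac{1}{93}\right) + 12660 = \left(81 + \frac{1}{186}\right) + 12660 = \frac{15067}{186} + 12660 = \frac{2369827}{186}$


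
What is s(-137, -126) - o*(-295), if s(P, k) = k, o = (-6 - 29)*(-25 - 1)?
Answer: 268324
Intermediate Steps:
o = 910 (o = -35*(-26) = 910)
s(-137, -126) - o*(-295) = -126 - 910*(-295) = -126 - 1*(-268450) = -126 + 268450 = 268324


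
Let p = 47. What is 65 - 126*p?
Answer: -5857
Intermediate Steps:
65 - 126*p = 65 - 126*47 = 65 - 5922 = -5857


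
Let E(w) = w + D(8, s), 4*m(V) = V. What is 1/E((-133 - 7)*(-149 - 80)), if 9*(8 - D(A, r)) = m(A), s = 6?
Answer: 9/288610 ≈ 3.1184e-5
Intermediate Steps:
m(V) = V/4
D(A, r) = 8 - A/36
E(w) = 70/9 + w (E(w) = w + (8 - 1/36*8) = w + (8 - 2/9) = w + 70/9 = 70/9 + w)
1/E((-133 - 7)*(-149 - 80)) = 1/(70/9 + (-133 - 7)*(-149 - 80)) = 1/(70/9 - 140*(-229)) = 1/(70/9 + 32060) = 1/(288610/9) = 9/288610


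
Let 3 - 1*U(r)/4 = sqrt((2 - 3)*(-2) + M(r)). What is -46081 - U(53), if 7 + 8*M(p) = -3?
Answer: -46093 + 2*sqrt(3) ≈ -46090.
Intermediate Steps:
M(p) = -5/4 (M(p) = -7/8 + (1/8)*(-3) = -7/8 - 3/8 = -5/4)
U(r) = 12 - 2*sqrt(3) (U(r) = 12 - 4*sqrt((2 - 3)*(-2) - 5/4) = 12 - 4*sqrt(-1*(-2) - 5/4) = 12 - 4*sqrt(2 - 5/4) = 12 - 2*sqrt(3))
-46081 - U(53) = -46081 - (12 - 2*sqrt(3)) = -46081 + (-12 + 2*sqrt(3)) = -46093 + 2*sqrt(3)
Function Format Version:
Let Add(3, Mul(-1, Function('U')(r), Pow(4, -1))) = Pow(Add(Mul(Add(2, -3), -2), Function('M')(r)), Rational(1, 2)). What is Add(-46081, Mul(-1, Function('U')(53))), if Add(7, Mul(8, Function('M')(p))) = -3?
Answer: Add(-46093, Mul(2, Pow(3, Rational(1, 2)))) ≈ -46090.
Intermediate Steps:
Function('M')(p) = Rational(-5, 4) (Function('M')(p) = Add(Rational(-7, 8), Mul(Rational(1, 8), -3)) = Add(Rational(-7, 8), Rational(-3, 8)) = Rational(-5, 4))
Function('U')(r) = Add(12, Mul(-2, Pow(3, Rational(1, 2)))) (Function('U')(r) = Add(12, Mul(-4, Pow(Add(Mul(Add(2, -3), -2), Rational(-5, 4)), Rational(1, 2)))) = Add(12, Mul(-4, Pow(Add(Mul(-1, -2), Rational(-5, 4)), Rational(1, 2)))) = Add(12, Mul(-4, Pow(Add(2, Rational(-5, 4)), Rational(1, 2)))) = Add(12, Mul(-4, Pow(Rational(3, 4), Rational(1, 2)))) = Add(12, Mul(-4, Mul(Rational(1, 2), Pow(3, Rational(1, 2))))) = Add(12, Mul(-2, Pow(3, Rational(1, 2)))))
Add(-46081, Mul(-1, Function('U')(53))) = Add(-46081, Mul(-1, Add(12, Mul(-2, Pow(3, Rational(1, 2)))))) = Add(-46081, Add(-12, Mul(2, Pow(3, Rational(1, 2))))) = Add(-46093, Mul(2, Pow(3, Rational(1, 2))))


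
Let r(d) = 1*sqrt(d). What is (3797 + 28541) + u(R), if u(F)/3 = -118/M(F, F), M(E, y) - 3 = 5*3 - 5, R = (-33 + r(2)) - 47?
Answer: 420040/13 ≈ 32311.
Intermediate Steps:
r(d) = sqrt(d)
R = -80 + sqrt(2) (R = (-33 + sqrt(2)) - 47 = -80 + sqrt(2) ≈ -78.586)
M(E, y) = 13 (M(E, y) = 3 + (5*3 - 5) = 3 + (15 - 5) = 3 + 10 = 13)
u(F) = -354/13 (u(F) = 3*(-118/13) = -354/13)
(3797 + 28541) + u(R) = (3797 + 28541) - 354/13 = 32338 - 354/13 = 420040/13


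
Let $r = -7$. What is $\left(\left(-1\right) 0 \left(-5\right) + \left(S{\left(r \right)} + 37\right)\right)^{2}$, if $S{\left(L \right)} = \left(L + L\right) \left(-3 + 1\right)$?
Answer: $4225$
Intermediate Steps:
$S{\left(L \right)} = - 4 L$ ($S{\left(L \right)} = 2 L \left(-2\right) = - 4 L$)
$\left(\left(-1\right) 0 \left(-5\right) + \left(S{\left(r \right)} + 37\right)\right)^{2} = \left(\left(-1\right) 0 \left(-5\right) + \left(\left(-4\right) \left(-7\right) + 37\right)\right)^{2} = \left(0 \left(-5\right) + \left(28 + 37\right)\right)^{2} = \left(0 + 65\right)^{2} = 65^{2} = 4225$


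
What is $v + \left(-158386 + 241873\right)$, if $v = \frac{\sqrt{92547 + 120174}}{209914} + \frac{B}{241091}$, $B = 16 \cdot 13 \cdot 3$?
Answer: $\frac{20127964941}{241091} + \frac{\sqrt{212721}}{209914} \approx 83487.0$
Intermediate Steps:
$B = 624$ ($B = 208 \cdot 3 = 624$)
$v = \frac{624}{241091} + \frac{\sqrt{212721}}{209914}$ ($v = \frac{\sqrt{92547 + 120174}}{209914} + \frac{624}{241091} = \sqrt{212721} \cdot \frac{1}{209914} + 624 \cdot \frac{1}{241091} = \frac{\sqrt{212721}}{209914} + \frac{624}{241091} = \frac{624}{241091} + \frac{\sqrt{212721}}{209914} \approx 0.0047854$)
$v + \left(-158386 + 241873\right) = \left(\frac{624}{241091} + \frac{\sqrt{212721}}{209914}\right) + \left(-158386 + 241873\right) = \left(\frac{624}{241091} + \frac{\sqrt{212721}}{209914}\right) + 83487 = \frac{20127964941}{241091} + \frac{\sqrt{212721}}{209914}$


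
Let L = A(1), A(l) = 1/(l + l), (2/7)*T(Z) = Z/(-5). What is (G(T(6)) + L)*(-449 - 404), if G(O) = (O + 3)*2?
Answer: 16207/10 ≈ 1620.7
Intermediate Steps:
T(Z) = -7*Z/10 (T(Z) = 7*(Z/(-5))/2 = 7*(Z*(-⅕))/2 = 7*(-Z/5)/2 = -7*Z/10)
A(l) = 1/(2*l)
G(O) = 6 + 2*O (G(O) = (3 + O)*2 = 6 + 2*O)
L = ½ (L = (½)/1 = (½)*1 = ½ ≈ 0.50000)
(G(T(6)) + L)*(-449 - 404) = ((6 + 2*(-7/10*6)) + ½)*(-449 - 404) = ((6 + 2*(-21/5)) + ½)*(-853) = ((6 - 42/5) + ½)*(-853) = (-12/5 + ½)*(-853) = -19/10*(-853) = 16207/10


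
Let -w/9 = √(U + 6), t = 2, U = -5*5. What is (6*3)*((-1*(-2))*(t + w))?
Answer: 72 - 324*I*√19 ≈ 72.0 - 1412.3*I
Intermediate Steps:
U = -25
w = -9*I*√19 (w = -9*√(-25 + 6) = -9*I*√19 ≈ -39.23*I)
(6*3)*((-1*(-2))*(t + w)) = (6*3)*((-1*(-2))*(2 - 9*I*√19)) = 18*(2*(2 - 9*I*√19)) = 18*(4 - 18*I*√19) = 72 - 324*I*√19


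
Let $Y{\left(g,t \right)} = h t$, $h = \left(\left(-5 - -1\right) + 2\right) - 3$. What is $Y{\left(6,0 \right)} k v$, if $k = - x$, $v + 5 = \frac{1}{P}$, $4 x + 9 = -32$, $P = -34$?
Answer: $0$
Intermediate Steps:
$x = - \frac{41}{4}$ ($x = - \frac{9}{4} + \frac{1}{4} \left(-32\right) = - \frac{9}{4} - 8 = - \frac{41}{4} \approx -10.25$)
$v = - \frac{171}{34}$ ($v = -5 + \frac{1}{-34} = -5 - \frac{1}{34} = - \frac{171}{34} \approx -5.0294$)
$h = -5$ ($h = \left(\left(-5 + 1\right) + 2\right) - 3 = \left(-4 + 2\right) - 3 = -2 - 3 = -5$)
$Y{\left(g,t \right)} = - 5 t$
$k = \frac{41}{4}$ ($k = \left(-1\right) \left(- \frac{41}{4}\right) = \frac{41}{4} \approx 10.25$)
$Y{\left(6,0 \right)} k v = \left(-5\right) 0 \cdot \frac{41}{4} \left(- \frac{171}{34}\right) = 0 \cdot \frac{41}{4} \left(- \frac{171}{34}\right) = 0 \left(- \frac{171}{34}\right) = 0$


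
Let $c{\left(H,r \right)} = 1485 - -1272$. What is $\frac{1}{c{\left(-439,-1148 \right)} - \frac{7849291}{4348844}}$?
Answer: $\frac{4348844}{11981913617} \approx 0.00036295$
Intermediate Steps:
$c{\left(H,r \right)} = 2757$ ($c{\left(H,r \right)} = 1485 + 1272 = 2757$)
$\frac{1}{c{\left(-439,-1148 \right)} - \frac{7849291}{4348844}} = \frac{1}{2757 - \frac{7849291}{4348844}} = \frac{1}{\frac{11981913617}{4348844}} = \frac{4348844}{11981913617}$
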